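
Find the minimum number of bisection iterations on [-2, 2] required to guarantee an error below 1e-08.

We need (b-a)/2^n ≤ 1e-08
(2 - (-2))/2^n ≤ 1e-08
4/2^n ≤ 1e-08
2^n ≥ 400000000
n ≥ log₂(400000000) = 28.58
n ≥ 29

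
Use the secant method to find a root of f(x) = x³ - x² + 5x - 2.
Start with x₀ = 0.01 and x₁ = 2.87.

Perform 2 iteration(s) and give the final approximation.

f(x) = x³ - x² + 5x - 2
x₀ = 0.01, x₁ = 2.87

Secant formula: x_{n+1} = x_n - f(x_n)(x_n - x_{n-1})/(f(x_n) - f(x_{n-1}))

Iteration 1:
  f(0.010000) = -1.950099
  f(2.870000) = 27.753003
  x_2 = 2.870000 - 27.753003×(2.870000 - 0.010000)/(27.753003 - (-1.950099))
       = 0.197768
Iteration 2:
  f(2.870000) = 27.753003
  f(0.197768) = -1.042538
  x_3 = 0.197768 - (-1.042538)×(0.197768 - 2.870000)/(-1.042538 - 27.753003)
       = 0.294515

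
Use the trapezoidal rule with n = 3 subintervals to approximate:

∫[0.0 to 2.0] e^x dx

f(x) = e^x
a = 0.0, b = 2.0, n = 3
h = (b - a)/n = 0.666667

Trapezoidal rule: (h/2)[f(x₀) + 2f(x₁) + 2f(x₂) + ... + f(xₙ)]

x_0 = 0.0000, f(x_0) = 1.000000, coefficient = 1
x_1 = 0.6667, f(x_1) = 1.947734, coefficient = 2
x_2 = 1.3333, f(x_2) = 3.793668, coefficient = 2
x_3 = 2.0000, f(x_3) = 7.389056, coefficient = 1

I ≈ (0.666667/2) × 19.871860 = 6.623953
Exact value: 6.389056
Error: 0.234897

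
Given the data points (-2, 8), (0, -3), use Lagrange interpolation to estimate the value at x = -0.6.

Lagrange interpolation formula:
P(x) = Σ yᵢ × Lᵢ(x)
where Lᵢ(x) = Π_{j≠i} (x - xⱼ)/(xᵢ - xⱼ)

L_0(-0.6) = (-0.6 - 0)/(-2 - 0) = 0.300000
L_1(-0.6) = (-0.6 - (-2))/(0 - (-2)) = 0.700000

P(-0.6) = 8×L_0(-0.6) + (-3)×L_1(-0.6)
P(-0.6) = 0.300000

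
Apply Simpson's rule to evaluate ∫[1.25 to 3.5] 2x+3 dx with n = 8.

f(x) = 2x+3
a = 1.25, b = 3.5, n = 8
h = (b - a)/n = 0.281250

Simpson's rule: (h/3)[f(x₀) + 4f(x₁) + 2f(x₂) + ... + f(xₙ)]

x_0 = 1.2500, f(x_0) = 5.500000, coefficient = 1
x_1 = 1.5312, f(x_1) = 6.062500, coefficient = 4
x_2 = 1.8125, f(x_2) = 6.625000, coefficient = 2
x_3 = 2.0938, f(x_3) = 7.187500, coefficient = 4
x_4 = 2.3750, f(x_4) = 7.750000, coefficient = 2
x_5 = 2.6562, f(x_5) = 8.312500, coefficient = 4
x_6 = 2.9375, f(x_6) = 8.875000, coefficient = 2
x_7 = 3.2188, f(x_7) = 9.437500, coefficient = 4
x_8 = 3.5000, f(x_8) = 10.000000, coefficient = 1

I ≈ (0.281250/3) × 186.000000 = 17.437500
Exact value: 17.437500
Error: 0.000000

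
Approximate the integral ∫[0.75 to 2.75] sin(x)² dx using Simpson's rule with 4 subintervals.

f(x) = sin(x)²
a = 0.75, b = 2.75, n = 4
h = (b - a)/n = 0.500000

Simpson's rule: (h/3)[f(x₀) + 4f(x₁) + 2f(x₂) + ... + f(xₙ)]

x_0 = 0.7500, f(x_0) = 0.464631, coefficient = 1
x_1 = 1.2500, f(x_1) = 0.900572, coefficient = 4
x_2 = 1.7500, f(x_2) = 0.968228, coefficient = 2
x_3 = 2.2500, f(x_3) = 0.605398, coefficient = 4
x_4 = 2.7500, f(x_4) = 0.145665, coefficient = 1

I ≈ (0.500000/3) × 8.570632 = 1.428439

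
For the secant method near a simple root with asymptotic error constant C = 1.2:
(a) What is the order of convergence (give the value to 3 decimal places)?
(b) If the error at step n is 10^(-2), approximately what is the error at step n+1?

(a) Secant method has superlinear convergence with order φ = (1+√5)/2 ≈ 1.618.
    This means |e_{n+1}| ≈ C|e_n|^1.618.

(b) With |e_n| = 10^(-2) and C = 1.2:
    |e_{n+1}| ≈ 1.2 × (10^(-2))^1.618 = 1.2 × 10^(-3.24)

(a) ≈ 1.618 (golden ratio); (b) |e_{n+1}| ≈ 6.968e-04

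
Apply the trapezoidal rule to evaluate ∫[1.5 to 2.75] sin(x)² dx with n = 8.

f(x) = sin(x)²
a = 1.5, b = 2.75, n = 8
h = (b - a)/n = 0.156250

Trapezoidal rule: (h/2)[f(x₀) + 2f(x₁) + 2f(x₂) + ... + f(xₙ)]

x_0 = 1.5000, f(x_0) = 0.994996, coefficient = 1
x_1 = 1.6562, f(x_1) = 0.992715, coefficient = 2
x_2 = 1.8125, f(x_2) = 0.942708, coefficient = 2
x_3 = 1.9688, f(x_3) = 0.849818, coefficient = 2
x_4 = 2.1250, f(x_4) = 0.723044, coefficient = 2
x_5 = 2.2812, f(x_5) = 0.574664, coefficient = 2
x_6 = 2.4375, f(x_6) = 0.419052, coefficient = 2
x_7 = 2.5938, f(x_7) = 0.271281, coefficient = 2
x_8 = 2.7500, f(x_8) = 0.145665, coefficient = 1

I ≈ (0.156250/2) × 10.687229 = 0.834940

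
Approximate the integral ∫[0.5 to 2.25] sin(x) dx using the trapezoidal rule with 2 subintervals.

f(x) = sin(x)
a = 0.5, b = 2.25, n = 2
h = (b - a)/n = 0.875000

Trapezoidal rule: (h/2)[f(x₀) + 2f(x₁) + 2f(x₂) + ... + f(xₙ)]

x_0 = 0.5000, f(x_0) = 0.479426, coefficient = 1
x_1 = 1.3750, f(x_1) = 0.980893, coefficient = 2
x_2 = 2.2500, f(x_2) = 0.778073, coefficient = 1

I ≈ (0.875000/2) × 3.219285 = 1.408437
Exact value: 1.505756
Error: 0.097319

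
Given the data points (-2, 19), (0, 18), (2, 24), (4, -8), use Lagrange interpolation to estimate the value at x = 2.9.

Lagrange interpolation formula:
P(x) = Σ yᵢ × Lᵢ(x)
where Lᵢ(x) = Π_{j≠i} (x - xⱼ)/(xᵢ - xⱼ)

L_0(2.9) = (2.9 - 0)/(-2 - 0) × (2.9 - 2)/(-2 - 2) × (2.9 - 4)/(-2 - 4) = 0.059813
L_1(2.9) = (2.9 - (-2))/(0 - (-2)) × (2.9 - 2)/(0 - 2) × (2.9 - 4)/(0 - 4) = -0.303188
L_2(2.9) = (2.9 - (-2))/(2 - (-2)) × (2.9 - 0)/(2 - 0) × (2.9 - 4)/(2 - 4) = 0.976938
L_3(2.9) = (2.9 - (-2))/(4 - (-2)) × (2.9 - 0)/(4 - 0) × (2.9 - 2)/(4 - 2) = 0.266437

P(2.9) = 19×L_0(2.9) + 18×L_1(2.9) + 24×L_2(2.9) + (-8)×L_3(2.9)
P(2.9) = 16.994063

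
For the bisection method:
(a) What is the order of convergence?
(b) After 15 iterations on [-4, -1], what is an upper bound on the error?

(a) Bisection has linear (order 1) convergence; the error is halved each step.

(b) Error bound = (b-a)/2^n = (-1 - (-4))/2^{15}
    = 3/2^{15}

(a) 1 (linear); (b) error ≤ 9.16e-05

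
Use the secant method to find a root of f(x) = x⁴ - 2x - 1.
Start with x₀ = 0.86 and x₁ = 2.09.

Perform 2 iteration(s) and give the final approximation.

f(x) = x⁴ - 2x - 1
x₀ = 0.86, x₁ = 2.09

Secant formula: x_{n+1} = x_n - f(x_n)(x_n - x_{n-1})/(f(x_n) - f(x_{n-1}))

Iteration 1:
  f(0.860000) = -2.172992
  f(2.090000) = 13.900298
  x_2 = 2.090000 - 13.900298×(2.090000 - 0.860000)/(13.900298 - (-2.172992))
       = 1.026287
Iteration 2:
  f(2.090000) = 13.900298
  f(1.026287) = -1.943207
  x_3 = 1.026287 - (-1.943207)×(1.026287 - 2.090000)/(-1.943207 - 13.900298)
       = 1.156752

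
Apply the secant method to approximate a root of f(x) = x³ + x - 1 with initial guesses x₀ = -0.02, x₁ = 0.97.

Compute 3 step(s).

f(x) = x³ + x - 1
x₀ = -0.02, x₁ = 0.97

Secant formula: x_{n+1} = x_n - f(x_n)(x_n - x_{n-1})/(f(x_n) - f(x_{n-1}))

Iteration 1:
  f(-0.020000) = -1.020008
  f(0.970000) = 0.882673
  x_2 = 0.970000 - 0.882673×(0.970000 - (-0.020000))/(0.882673 - (-1.020008))
       = 0.510729
Iteration 2:
  f(0.970000) = 0.882673
  f(0.510729) = -0.356050
  x_3 = 0.510729 - (-0.356050)×(0.510729 - 0.970000)/(-0.356050 - 0.882673)
       = 0.642739
Iteration 3:
  f(0.510729) = -0.356050
  f(0.642739) = -0.091737
  x_4 = 0.642739 - (-0.091737)×(0.642739 - 0.510729)/(-0.091737 - (-0.356050))
       = 0.688557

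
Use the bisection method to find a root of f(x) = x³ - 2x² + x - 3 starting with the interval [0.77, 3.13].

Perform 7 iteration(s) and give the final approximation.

f(x) = x³ - 2x² + x - 3
Initial interval: [0.77, 3.13]

Iteration 1:
  c_1 = (0.770000 + 3.130000)/2 = 1.950000
  f(c_1) = f(1.950000) = -1.240125
  f(a) × f(c) ≥ 0, new interval: [1.950000, 3.130000]
Iteration 2:
  c_2 = (1.950000 + 3.130000)/2 = 2.540000
  f(c_2) = f(2.540000) = 3.023864
  f(a) × f(c) < 0, new interval: [1.950000, 2.540000]
Iteration 3:
  c_3 = (1.950000 + 2.540000)/2 = 2.245000
  f(c_3) = f(2.245000) = 0.479806
  f(a) × f(c) < 0, new interval: [1.950000, 2.245000]
Iteration 4:
  c_4 = (1.950000 + 2.245000)/2 = 2.097500
  f(c_4) = f(2.097500) = -0.473548
  f(a) × f(c) ≥ 0, new interval: [2.097500, 2.245000]
Iteration 5:
  c_5 = (2.097500 + 2.245000)/2 = 2.171250
  f(c_5) = f(2.171250) = -0.021422
  f(a) × f(c) ≥ 0, new interval: [2.171250, 2.245000]
Iteration 6:
  c_6 = (2.171250 + 2.245000)/2 = 2.208125
  f(c_6) = f(2.208125) = 0.222904
  f(a) × f(c) < 0, new interval: [2.171250, 2.208125]
Iteration 7:
  c_7 = (2.171250 + 2.208125)/2 = 2.189687
  f(c_7) = f(2.189687) = 0.099188
  f(a) × f(c) < 0, new interval: [2.171250, 2.189687]

After 7 iteration(s), the approximation is c_7 = 2.189687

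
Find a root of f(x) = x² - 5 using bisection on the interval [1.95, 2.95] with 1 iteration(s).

f(x) = x² - 5
Initial interval: [1.95, 2.95]

Iteration 1:
  c_1 = (1.950000 + 2.950000)/2 = 2.450000
  f(c_1) = f(2.450000) = 1.002500
  f(a) × f(c) < 0, new interval: [1.950000, 2.450000]

After 1 iteration(s), the approximation is c_1 = 2.450000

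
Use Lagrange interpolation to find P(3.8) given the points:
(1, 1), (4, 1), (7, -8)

Lagrange interpolation formula:
P(x) = Σ yᵢ × Lᵢ(x)
where Lᵢ(x) = Π_{j≠i} (x - xⱼ)/(xᵢ - xⱼ)

L_0(3.8) = (3.8 - 4)/(1 - 4) × (3.8 - 7)/(1 - 7) = 0.035556
L_1(3.8) = (3.8 - 1)/(4 - 1) × (3.8 - 7)/(4 - 7) = 0.995556
L_2(3.8) = (3.8 - 1)/(7 - 1) × (3.8 - 4)/(7 - 4) = -0.031111

P(3.8) = 1×L_0(3.8) + 1×L_1(3.8) + (-8)×L_2(3.8)
P(3.8) = 1.280000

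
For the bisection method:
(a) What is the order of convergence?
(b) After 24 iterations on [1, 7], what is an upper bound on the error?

(a) Bisection has linear (order 1) convergence; the error is halved each step.

(b) Error bound = (b-a)/2^n = (7 - 1)/2^{24}
    = 6/2^{24}

(a) 1 (linear); (b) error ≤ 3.58e-07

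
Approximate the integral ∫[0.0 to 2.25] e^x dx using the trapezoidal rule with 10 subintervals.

f(x) = e^x
a = 0.0, b = 2.25, n = 10
h = (b - a)/n = 0.225000

Trapezoidal rule: (h/2)[f(x₀) + 2f(x₁) + 2f(x₂) + ... + f(xₙ)]

x_0 = 0.0000, f(x_0) = 1.000000, coefficient = 1
x_1 = 0.2250, f(x_1) = 1.252323, coefficient = 2
x_2 = 0.4500, f(x_2) = 1.568312, coefficient = 2
x_3 = 0.6750, f(x_3) = 1.964033, coefficient = 2
x_4 = 0.9000, f(x_4) = 2.459603, coefficient = 2
x_5 = 1.1250, f(x_5) = 3.080217, coefficient = 2
x_6 = 1.3500, f(x_6) = 3.857426, coefficient = 2
x_7 = 1.5750, f(x_7) = 4.830742, coefficient = 2
x_8 = 1.8000, f(x_8) = 6.049647, coefficient = 2
x_9 = 2.0250, f(x_9) = 7.576111, coefficient = 2
x_10 = 2.2500, f(x_10) = 9.487736, coefficient = 1

I ≈ (0.225000/2) × 75.764563 = 8.523513
Exact value: 8.487736
Error: 0.035777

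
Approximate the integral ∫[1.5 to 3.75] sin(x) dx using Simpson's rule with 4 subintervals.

f(x) = sin(x)
a = 1.5, b = 3.75, n = 4
h = (b - a)/n = 0.562500

Simpson's rule: (h/3)[f(x₀) + 4f(x₁) + 2f(x₂) + ... + f(xₙ)]

x_0 = 1.5000, f(x_0) = 0.997495, coefficient = 1
x_1 = 2.0625, f(x_1) = 0.881530, coefficient = 4
x_2 = 2.6250, f(x_2) = 0.493920, coefficient = 2
x_3 = 3.1875, f(x_3) = -0.045891, coefficient = 4
x_4 = 3.7500, f(x_4) = -0.571561, coefficient = 1

I ≈ (0.562500/3) × 4.756329 = 0.891812
Exact value: 0.891297
Error: 0.000515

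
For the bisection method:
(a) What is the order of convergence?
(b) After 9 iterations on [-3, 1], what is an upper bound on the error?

(a) Bisection has linear (order 1) convergence; the error is halved each step.

(b) Error bound = (b-a)/2^n = (1 - (-3))/2^{9}
    = 4/2^{9}

(a) 1 (linear); (b) error ≤ 7.81e-03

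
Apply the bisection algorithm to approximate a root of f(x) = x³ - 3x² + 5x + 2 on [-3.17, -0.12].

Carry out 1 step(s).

f(x) = x³ - 3x² + 5x + 2
Initial interval: [-3.17, -0.12]

Iteration 1:
  c_1 = (-3.170000 + (-0.120000))/2 = -1.645000
  f(c_1) = f(-1.645000) = -18.794486
  f(a) × f(c) ≥ 0, new interval: [-1.645000, -0.120000]

After 1 iteration(s), the approximation is c_1 = -1.645000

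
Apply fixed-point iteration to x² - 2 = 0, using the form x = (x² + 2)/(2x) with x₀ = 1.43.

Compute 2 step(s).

Equation: x² - 2 = 0
Fixed-point form: x = (x² + 2)/(2x)
x₀ = 1.43

x_1 = g(1.430000) = 1.414301
x_2 = g(1.414301) = 1.414214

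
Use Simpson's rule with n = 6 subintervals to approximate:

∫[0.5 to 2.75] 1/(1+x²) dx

f(x) = 1/(1+x²)
a = 0.5, b = 2.75, n = 6
h = (b - a)/n = 0.375000

Simpson's rule: (h/3)[f(x₀) + 4f(x₁) + 2f(x₂) + ... + f(xₙ)]

x_0 = 0.5000, f(x_0) = 0.800000, coefficient = 1
x_1 = 0.8750, f(x_1) = 0.566372, coefficient = 4
x_2 = 1.2500, f(x_2) = 0.390244, coefficient = 2
x_3 = 1.6250, f(x_3) = 0.274678, coefficient = 4
x_4 = 2.0000, f(x_4) = 0.200000, coefficient = 2
x_5 = 2.3750, f(x_5) = 0.150588, coefficient = 4
x_6 = 2.7500, f(x_6) = 0.116788, coefficient = 1

I ≈ (0.375000/3) × 6.063828 = 0.757979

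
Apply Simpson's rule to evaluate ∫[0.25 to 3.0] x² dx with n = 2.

f(x) = x²
a = 0.25, b = 3.0, n = 2
h = (b - a)/n = 1.375000

Simpson's rule: (h/3)[f(x₀) + 4f(x₁) + 2f(x₂) + ... + f(xₙ)]

x_0 = 0.2500, f(x_0) = 0.062500, coefficient = 1
x_1 = 1.6250, f(x_1) = 2.640625, coefficient = 4
x_2 = 3.0000, f(x_2) = 9.000000, coefficient = 1

I ≈ (1.375000/3) × 19.625000 = 8.994792
Exact value: 8.994792
Error: 0.000000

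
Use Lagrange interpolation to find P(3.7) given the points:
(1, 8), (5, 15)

Lagrange interpolation formula:
P(x) = Σ yᵢ × Lᵢ(x)
where Lᵢ(x) = Π_{j≠i} (x - xⱼ)/(xᵢ - xⱼ)

L_0(3.7) = (3.7 - 5)/(1 - 5) = 0.325000
L_1(3.7) = (3.7 - 1)/(5 - 1) = 0.675000

P(3.7) = 8×L_0(3.7) + 15×L_1(3.7)
P(3.7) = 12.725000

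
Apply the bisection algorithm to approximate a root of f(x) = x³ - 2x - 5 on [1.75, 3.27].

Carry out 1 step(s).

f(x) = x³ - 2x - 5
Initial interval: [1.75, 3.27]

Iteration 1:
  c_1 = (1.750000 + 3.270000)/2 = 2.510000
  f(c_1) = f(2.510000) = 5.793251
  f(a) × f(c) < 0, new interval: [1.750000, 2.510000]

After 1 iteration(s), the approximation is c_1 = 2.510000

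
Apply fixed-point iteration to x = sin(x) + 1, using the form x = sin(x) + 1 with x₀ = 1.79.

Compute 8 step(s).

Equation: x = sin(x) + 1
Fixed-point form: x = sin(x) + 1
x₀ = 1.79

x_1 = g(1.790000) = 1.976071
x_2 = g(1.976071) = 1.918994
x_3 = g(1.918994) = 1.939989
x_4 = g(1.939989) = 1.932619
x_5 = g(1.932619) = 1.935253
x_6 = g(1.935253) = 1.934317
x_7 = g(1.934317) = 1.934651
x_8 = g(1.934651) = 1.934532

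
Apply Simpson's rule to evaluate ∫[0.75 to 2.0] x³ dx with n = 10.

f(x) = x³
a = 0.75, b = 2.0, n = 10
h = (b - a)/n = 0.125000

Simpson's rule: (h/3)[f(x₀) + 4f(x₁) + 2f(x₂) + ... + f(xₙ)]

x_0 = 0.7500, f(x_0) = 0.421875, coefficient = 1
x_1 = 0.8750, f(x_1) = 0.669922, coefficient = 4
x_2 = 1.0000, f(x_2) = 1.000000, coefficient = 2
x_3 = 1.1250, f(x_3) = 1.423828, coefficient = 4
x_4 = 1.2500, f(x_4) = 1.953125, coefficient = 2
x_5 = 1.3750, f(x_5) = 2.599609, coefficient = 4
x_6 = 1.5000, f(x_6) = 3.375000, coefficient = 2
x_7 = 1.6250, f(x_7) = 4.291016, coefficient = 4
x_8 = 1.7500, f(x_8) = 5.359375, coefficient = 2
x_9 = 1.8750, f(x_9) = 6.591797, coefficient = 4
x_10 = 2.0000, f(x_10) = 8.000000, coefficient = 1

I ≈ (0.125000/3) × 94.101562 = 3.920898
Exact value: 3.920898
Error: 0.000000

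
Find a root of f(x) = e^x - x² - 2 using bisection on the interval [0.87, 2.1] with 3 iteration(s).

f(x) = e^x - x² - 2
Initial interval: [0.87, 2.1]

Iteration 1:
  c_1 = (0.870000 + 2.100000)/2 = 1.485000
  f(c_1) = f(1.485000) = 0.209740
  f(a) × f(c) < 0, new interval: [0.870000, 1.485000]
Iteration 2:
  c_2 = (0.870000 + 1.485000)/2 = 1.177500
  f(c_2) = f(1.177500) = -0.140258
  f(a) × f(c) ≥ 0, new interval: [1.177500, 1.485000]
Iteration 3:
  c_3 = (1.177500 + 1.485000)/2 = 1.331250
  f(c_3) = f(1.331250) = 0.013546
  f(a) × f(c) < 0, new interval: [1.177500, 1.331250]

After 3 iteration(s), the approximation is c_3 = 1.331250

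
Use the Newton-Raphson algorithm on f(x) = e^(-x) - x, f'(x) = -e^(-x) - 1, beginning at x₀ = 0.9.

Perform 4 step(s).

f(x) = e^(-x) - x
f'(x) = -e^(-x) - 1
x₀ = 0.9

Newton-Raphson formula: x_{n+1} = x_n - f(x_n)/f'(x_n)

Iteration 1:
  f(0.900000) = -0.493430
  f'(0.900000) = -1.406570
  x_1 = 0.900000 - (-0.493430)/(-1.406570) = 0.549196
Iteration 2:
  f(0.549196) = 0.028218
  f'(0.549196) = -1.577414
  x_2 = 0.549196 - 0.028218/(-1.577414) = 0.567085
Iteration 3:
  f(0.567085) = 0.000092
  f'(0.567085) = -1.567177
  x_3 = 0.567085 - 0.000092/(-1.567177) = 0.567143
Iteration 4:
  f(0.567143) = 0.000000
  f'(0.567143) = -1.567143
  x_4 = 0.567143 - 0.000000/(-1.567143) = 0.567143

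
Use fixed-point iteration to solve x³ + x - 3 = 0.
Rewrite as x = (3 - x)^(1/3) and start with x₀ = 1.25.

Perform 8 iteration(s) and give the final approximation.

Equation: x³ + x - 3 = 0
Fixed-point form: x = (3 - x)^(1/3)
x₀ = 1.25

x_1 = g(1.250000) = 1.205071
x_2 = g(1.205071) = 1.215297
x_3 = g(1.215297) = 1.212985
x_4 = g(1.212985) = 1.213508
x_5 = g(1.213508) = 1.213390
x_6 = g(1.213390) = 1.213417
x_7 = g(1.213417) = 1.213411
x_8 = g(1.213411) = 1.213412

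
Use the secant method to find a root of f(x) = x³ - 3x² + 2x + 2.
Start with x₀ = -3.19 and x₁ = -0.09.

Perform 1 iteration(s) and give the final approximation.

f(x) = x³ - 3x² + 2x + 2
x₀ = -3.19, x₁ = -0.09

Secant formula: x_{n+1} = x_n - f(x_n)(x_n - x_{n-1})/(f(x_n) - f(x_{n-1}))

Iteration 1:
  f(-3.190000) = -67.370059
  f(-0.090000) = 1.794971
  x_2 = -0.090000 - 1.794971×(-0.090000 - (-3.190000))/(1.794971 - (-67.370059))
       = -0.170451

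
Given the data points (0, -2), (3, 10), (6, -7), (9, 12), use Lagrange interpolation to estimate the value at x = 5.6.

Lagrange interpolation formula:
P(x) = Σ yᵢ × Lᵢ(x)
where Lᵢ(x) = Π_{j≠i} (x - xⱼ)/(xᵢ - xⱼ)

L_0(5.6) = (5.6 - 3)/(0 - 3) × (5.6 - 6)/(0 - 6) × (5.6 - 9)/(0 - 9) = -0.021827
L_1(5.6) = (5.6 - 0)/(3 - 0) × (5.6 - 6)/(3 - 6) × (5.6 - 9)/(3 - 9) = 0.141037
L_2(5.6) = (5.6 - 0)/(6 - 0) × (5.6 - 3)/(6 - 3) × (5.6 - 9)/(6 - 9) = 0.916741
L_3(5.6) = (5.6 - 0)/(9 - 0) × (5.6 - 3)/(9 - 3) × (5.6 - 6)/(9 - 6) = -0.035951

P(5.6) = (-2)×L_0(5.6) + 10×L_1(5.6) + (-7)×L_2(5.6) + 12×L_3(5.6)
P(5.6) = -5.394568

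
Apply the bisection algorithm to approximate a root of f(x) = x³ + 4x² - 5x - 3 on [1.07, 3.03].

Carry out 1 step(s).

f(x) = x³ + 4x² - 5x - 3
Initial interval: [1.07, 3.03]

Iteration 1:
  c_1 = (1.070000 + 3.030000)/2 = 2.050000
  f(c_1) = f(2.050000) = 12.175125
  f(a) × f(c) < 0, new interval: [1.070000, 2.050000]

After 1 iteration(s), the approximation is c_1 = 2.050000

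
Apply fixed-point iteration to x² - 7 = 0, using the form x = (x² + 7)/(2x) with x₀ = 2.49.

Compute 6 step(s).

Equation: x² - 7 = 0
Fixed-point form: x = (x² + 7)/(2x)
x₀ = 2.49

x_1 = g(2.490000) = 2.650622
x_2 = g(2.650622) = 2.645756
x_3 = g(2.645756) = 2.645751
x_4 = g(2.645751) = 2.645751
x_5 = g(2.645751) = 2.645751
x_6 = g(2.645751) = 2.645751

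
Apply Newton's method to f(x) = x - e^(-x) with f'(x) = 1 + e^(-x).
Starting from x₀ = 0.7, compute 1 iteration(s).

f(x) = x - e^(-x)
f'(x) = 1 + e^(-x)
x₀ = 0.7

Newton-Raphson formula: x_{n+1} = x_n - f(x_n)/f'(x_n)

Iteration 1:
  f(0.700000) = 0.203415
  f'(0.700000) = 1.496585
  x_1 = 0.700000 - 0.203415/1.496585 = 0.564081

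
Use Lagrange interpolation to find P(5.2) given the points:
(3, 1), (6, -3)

Lagrange interpolation formula:
P(x) = Σ yᵢ × Lᵢ(x)
where Lᵢ(x) = Π_{j≠i} (x - xⱼ)/(xᵢ - xⱼ)

L_0(5.2) = (5.2 - 6)/(3 - 6) = 0.266667
L_1(5.2) = (5.2 - 3)/(6 - 3) = 0.733333

P(5.2) = 1×L_0(5.2) + (-3)×L_1(5.2)
P(5.2) = -1.933333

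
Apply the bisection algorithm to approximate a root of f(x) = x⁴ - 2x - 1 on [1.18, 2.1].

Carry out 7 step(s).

f(x) = x⁴ - 2x - 1
Initial interval: [1.18, 2.1]

Iteration 1:
  c_1 = (1.180000 + 2.100000)/2 = 1.640000
  f(c_1) = f(1.640000) = 2.953948
  f(a) × f(c) < 0, new interval: [1.180000, 1.640000]
Iteration 2:
  c_2 = (1.180000 + 1.640000)/2 = 1.410000
  f(c_2) = f(1.410000) = 0.132542
  f(a) × f(c) < 0, new interval: [1.180000, 1.410000]
Iteration 3:
  c_3 = (1.180000 + 1.410000)/2 = 1.295000
  f(c_3) = f(1.295000) = -0.777587
  f(a) × f(c) ≥ 0, new interval: [1.295000, 1.410000]
Iteration 4:
  c_4 = (1.295000 + 1.410000)/2 = 1.352500
  f(c_4) = f(1.352500) = -0.358822
  f(a) × f(c) ≥ 0, new interval: [1.352500, 1.410000]
Iteration 5:
  c_5 = (1.352500 + 1.410000)/2 = 1.381250
  f(c_5) = f(1.381250) = -0.122602
  f(a) × f(c) ≥ 0, new interval: [1.381250, 1.410000]
Iteration 6:
  c_6 = (1.381250 + 1.410000)/2 = 1.395625
  f(c_6) = f(1.395625) = 0.002555
  f(a) × f(c) < 0, new interval: [1.381250, 1.395625]
Iteration 7:
  c_7 = (1.381250 + 1.395625)/2 = 1.388438
  f(c_7) = f(1.388438) = -0.060621
  f(a) × f(c) ≥ 0, new interval: [1.388438, 1.395625]

After 7 iteration(s), the approximation is c_7 = 1.388438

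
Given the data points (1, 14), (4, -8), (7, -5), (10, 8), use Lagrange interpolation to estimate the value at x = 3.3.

Lagrange interpolation formula:
P(x) = Σ yᵢ × Lᵢ(x)
where Lᵢ(x) = Π_{j≠i} (x - xⱼ)/(xᵢ - xⱼ)

L_0(3.3) = (3.3 - 4)/(1 - 4) × (3.3 - 7)/(1 - 7) × (3.3 - 10)/(1 - 10) = 0.107117
L_1(3.3) = (3.3 - 1)/(4 - 1) × (3.3 - 7)/(4 - 7) × (3.3 - 10)/(4 - 10) = 1.055870
L_2(3.3) = (3.3 - 1)/(7 - 1) × (3.3 - 4)/(7 - 4) × (3.3 - 10)/(7 - 10) = -0.199759
L_3(3.3) = (3.3 - 1)/(10 - 1) × (3.3 - 4)/(10 - 4) × (3.3 - 7)/(10 - 7) = 0.036772

P(3.3) = 14×L_0(3.3) + (-8)×L_1(3.3) + (-5)×L_2(3.3) + 8×L_3(3.3)
P(3.3) = -5.654352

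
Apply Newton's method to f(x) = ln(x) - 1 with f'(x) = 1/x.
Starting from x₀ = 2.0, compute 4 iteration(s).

f(x) = ln(x) - 1
f'(x) = 1/x
x₀ = 2.0

Newton-Raphson formula: x_{n+1} = x_n - f(x_n)/f'(x_n)

Iteration 1:
  f(2.000000) = -0.306853
  f'(2.000000) = 0.500000
  x_1 = 2.000000 - (-0.306853)/0.500000 = 2.613706
Iteration 2:
  f(2.613706) = -0.039231
  f'(2.613706) = 0.382599
  x_2 = 2.613706 - (-0.039231)/0.382599 = 2.716244
Iteration 3:
  f(2.716244) = -0.000750
  f'(2.716244) = 0.368155
  x_3 = 2.716244 - (-0.000750)/0.368155 = 2.718281
Iteration 4:
  f(2.718281) = 0.000000
  f'(2.718281) = 0.367880
  x_4 = 2.718281 - 0.000000/0.367880 = 2.718282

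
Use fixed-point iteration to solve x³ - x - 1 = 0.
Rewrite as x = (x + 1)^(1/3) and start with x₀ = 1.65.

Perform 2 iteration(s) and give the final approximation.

Equation: x³ - x - 1 = 0
Fixed-point form: x = (x + 1)^(1/3)
x₀ = 1.65

x_1 = g(1.650000) = 1.383828
x_2 = g(1.383828) = 1.335852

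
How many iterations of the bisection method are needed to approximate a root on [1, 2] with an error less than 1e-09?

We need (b-a)/2^n ≤ 1e-09
(2 - 1)/2^n ≤ 1e-09
1/2^n ≤ 1e-09
2^n ≥ 1000000000
n ≥ log₂(1000000000) = 29.90
n ≥ 30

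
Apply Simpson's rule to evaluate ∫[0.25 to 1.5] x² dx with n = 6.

f(x) = x²
a = 0.25, b = 1.5, n = 6
h = (b - a)/n = 0.208333

Simpson's rule: (h/3)[f(x₀) + 4f(x₁) + 2f(x₂) + ... + f(xₙ)]

x_0 = 0.2500, f(x_0) = 0.062500, coefficient = 1
x_1 = 0.4583, f(x_1) = 0.210069, coefficient = 4
x_2 = 0.6667, f(x_2) = 0.444444, coefficient = 2
x_3 = 0.8750, f(x_3) = 0.765625, coefficient = 4
x_4 = 1.0833, f(x_4) = 1.173611, coefficient = 2
x_5 = 1.2917, f(x_5) = 1.668403, coefficient = 4
x_6 = 1.5000, f(x_6) = 2.250000, coefficient = 1

I ≈ (0.208333/3) × 16.125000 = 1.119792
Exact value: 1.119792
Error: 0.000000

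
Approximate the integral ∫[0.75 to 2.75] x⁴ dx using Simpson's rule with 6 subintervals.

f(x) = x⁴
a = 0.75, b = 2.75, n = 6
h = (b - a)/n = 0.333333

Simpson's rule: (h/3)[f(x₀) + 4f(x₁) + 2f(x₂) + ... + f(xₙ)]

x_0 = 0.7500, f(x_0) = 0.316406, coefficient = 1
x_1 = 1.0833, f(x_1) = 1.377363, coefficient = 4
x_2 = 1.4167, f(x_2) = 4.027826, coefficient = 2
x_3 = 1.7500, f(x_3) = 9.378906, coefficient = 4
x_4 = 2.0833, f(x_4) = 18.838011, coefficient = 2
x_5 = 2.4167, f(x_5) = 34.108845, coefficient = 4
x_6 = 2.7500, f(x_6) = 57.191406, coefficient = 1

I ≈ (0.333333/3) × 282.699942 = 31.411105
Exact value: 31.407813
Error: 0.003292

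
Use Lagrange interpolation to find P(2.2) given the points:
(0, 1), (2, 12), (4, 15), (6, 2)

Lagrange interpolation formula:
P(x) = Σ yᵢ × Lᵢ(x)
where Lᵢ(x) = Π_{j≠i} (x - xⱼ)/(xᵢ - xⱼ)

L_0(2.2) = (2.2 - 2)/(0 - 2) × (2.2 - 4)/(0 - 4) × (2.2 - 6)/(0 - 6) = -0.028500
L_1(2.2) = (2.2 - 0)/(2 - 0) × (2.2 - 4)/(2 - 4) × (2.2 - 6)/(2 - 6) = 0.940500
L_2(2.2) = (2.2 - 0)/(4 - 0) × (2.2 - 2)/(4 - 2) × (2.2 - 6)/(4 - 6) = 0.104500
L_3(2.2) = (2.2 - 0)/(6 - 0) × (2.2 - 2)/(6 - 2) × (2.2 - 4)/(6 - 4) = -0.016500

P(2.2) = 1×L_0(2.2) + 12×L_1(2.2) + 15×L_2(2.2) + 2×L_3(2.2)
P(2.2) = 12.792000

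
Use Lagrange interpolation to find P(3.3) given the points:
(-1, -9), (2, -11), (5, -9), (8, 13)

Lagrange interpolation formula:
P(x) = Σ yᵢ × Lᵢ(x)
where Lᵢ(x) = Π_{j≠i} (x - xⱼ)/(xᵢ - xⱼ)

L_0(3.3) = (3.3 - 2)/(-1 - 2) × (3.3 - 5)/(-1 - 5) × (3.3 - 8)/(-1 - 8) = -0.064117
L_1(3.3) = (3.3 - (-1))/(2 - (-1)) × (3.3 - 5)/(2 - 5) × (3.3 - 8)/(2 - 8) = 0.636241
L_2(3.3) = (3.3 - (-1))/(5 - (-1)) × (3.3 - 2)/(5 - 2) × (3.3 - 8)/(5 - 8) = 0.486537
L_3(3.3) = (3.3 - (-1))/(8 - (-1)) × (3.3 - 2)/(8 - 2) × (3.3 - 5)/(8 - 5) = -0.058660

P(3.3) = (-9)×L_0(3.3) + (-11)×L_1(3.3) + (-9)×L_2(3.3) + 13×L_3(3.3)
P(3.3) = -11.563012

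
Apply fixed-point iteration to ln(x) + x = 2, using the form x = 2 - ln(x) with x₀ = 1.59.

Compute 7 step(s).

Equation: ln(x) + x = 2
Fixed-point form: x = 2 - ln(x)
x₀ = 1.59

x_1 = g(1.590000) = 1.536266
x_2 = g(1.536266) = 1.570645
x_3 = g(1.570645) = 1.548514
x_4 = g(1.548514) = 1.562705
x_5 = g(1.562705) = 1.553582
x_6 = g(1.553582) = 1.559437
x_7 = g(1.559437) = 1.555675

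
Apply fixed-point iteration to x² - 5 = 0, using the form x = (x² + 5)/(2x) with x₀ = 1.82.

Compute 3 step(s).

Equation: x² - 5 = 0
Fixed-point form: x = (x² + 5)/(2x)
x₀ = 1.82

x_1 = g(1.820000) = 2.283626
x_2 = g(2.283626) = 2.236563
x_3 = g(2.236563) = 2.236068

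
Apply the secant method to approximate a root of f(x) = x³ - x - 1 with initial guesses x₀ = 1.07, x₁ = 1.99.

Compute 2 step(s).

f(x) = x³ - x - 1
x₀ = 1.07, x₁ = 1.99

Secant formula: x_{n+1} = x_n - f(x_n)(x_n - x_{n-1})/(f(x_n) - f(x_{n-1}))

Iteration 1:
  f(1.070000) = -0.844957
  f(1.990000) = 4.890599
  x_2 = 1.990000 - 4.890599×(1.990000 - 1.070000)/(4.890599 - (-0.844957))
       = 1.205534
Iteration 2:
  f(1.990000) = 4.890599
  f(1.205534) = -0.453518
  x_3 = 1.205534 - (-0.453518)×(1.205534 - 1.990000)/(-0.453518 - 4.890599)
       = 1.272106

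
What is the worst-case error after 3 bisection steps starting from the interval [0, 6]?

Bisection error bound: |error| ≤ (b-a)/2^n
|error| ≤ (6 - 0)/2^3 = 6/2^3
|error| ≤ 0.7500000000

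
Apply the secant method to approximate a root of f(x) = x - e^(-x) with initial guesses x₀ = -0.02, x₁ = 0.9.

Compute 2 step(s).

f(x) = x - e^(-x)
x₀ = -0.02, x₁ = 0.9

Secant formula: x_{n+1} = x_n - f(x_n)(x_n - x_{n-1})/(f(x_n) - f(x_{n-1}))

Iteration 1:
  f(-0.020000) = -1.040201
  f(0.900000) = 0.493430
  x_2 = 0.900000 - 0.493430×(0.900000 - (-0.020000))/(0.493430 - (-1.040201))
       = 0.603999
Iteration 2:
  f(0.900000) = 0.493430
  f(0.603999) = 0.057378
  x_3 = 0.603999 - 0.057378×(0.603999 - 0.900000)/(0.057378 - 0.493430)
       = 0.565050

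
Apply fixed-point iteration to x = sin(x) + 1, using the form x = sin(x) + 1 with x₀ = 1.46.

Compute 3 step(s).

Equation: x = sin(x) + 1
Fixed-point form: x = sin(x) + 1
x₀ = 1.46

x_1 = g(1.460000) = 1.993868
x_2 = g(1.993868) = 1.911832
x_3 = g(1.911832) = 1.942409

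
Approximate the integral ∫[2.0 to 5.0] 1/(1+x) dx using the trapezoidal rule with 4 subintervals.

f(x) = 1/(1+x)
a = 2.0, b = 5.0, n = 4
h = (b - a)/n = 0.750000

Trapezoidal rule: (h/2)[f(x₀) + 2f(x₁) + 2f(x₂) + ... + f(xₙ)]

x_0 = 2.0000, f(x_0) = 0.333333, coefficient = 1
x_1 = 2.7500, f(x_1) = 0.266667, coefficient = 2
x_2 = 3.5000, f(x_2) = 0.222222, coefficient = 2
x_3 = 4.2500, f(x_3) = 0.190476, coefficient = 2
x_4 = 5.0000, f(x_4) = 0.166667, coefficient = 1

I ≈ (0.750000/2) × 1.858730 = 0.697024
Exact value: 0.693147
Error: 0.003877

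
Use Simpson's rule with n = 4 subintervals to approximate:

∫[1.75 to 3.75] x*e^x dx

f(x) = x*e^x
a = 1.75, b = 3.75, n = 4
h = (b - a)/n = 0.500000

Simpson's rule: (h/3)[f(x₀) + 4f(x₁) + 2f(x₂) + ... + f(xₙ)]

x_0 = 1.7500, f(x_0) = 10.070555, coefficient = 1
x_1 = 2.2500, f(x_1) = 21.347406, coefficient = 4
x_2 = 2.7500, f(x_2) = 43.017238, coefficient = 2
x_3 = 3.2500, f(x_3) = 83.818605, coefficient = 4
x_4 = 3.7500, f(x_4) = 159.454058, coefficient = 1

I ≈ (0.500000/3) × 676.223129 = 112.703855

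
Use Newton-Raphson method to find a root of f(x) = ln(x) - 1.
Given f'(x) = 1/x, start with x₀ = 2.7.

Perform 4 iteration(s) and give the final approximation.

f(x) = ln(x) - 1
f'(x) = 1/x
x₀ = 2.7

Newton-Raphson formula: x_{n+1} = x_n - f(x_n)/f'(x_n)

Iteration 1:
  f(2.700000) = -0.006748
  f'(2.700000) = 0.370370
  x_1 = 2.700000 - (-0.006748)/0.370370 = 2.718220
Iteration 2:
  f(2.718220) = -0.000023
  f'(2.718220) = 0.367888
  x_2 = 2.718220 - (-0.000023)/0.367888 = 2.718282
Iteration 3:
  f(2.718282) = 0.000000
  f'(2.718282) = 0.367879
  x_3 = 2.718282 - 0.000000/0.367879 = 2.718282
Iteration 4:
  f(2.718282) = 0.000000
  f'(2.718282) = 0.367879
  x_4 = 2.718282 - 0.000000/0.367879 = 2.718282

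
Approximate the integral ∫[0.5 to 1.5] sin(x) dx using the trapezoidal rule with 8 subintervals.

f(x) = sin(x)
a = 0.5, b = 1.5, n = 8
h = (b - a)/n = 0.125000

Trapezoidal rule: (h/2)[f(x₀) + 2f(x₁) + 2f(x₂) + ... + f(xₙ)]

x_0 = 0.5000, f(x_0) = 0.479426, coefficient = 1
x_1 = 0.6250, f(x_1) = 0.585097, coefficient = 2
x_2 = 0.7500, f(x_2) = 0.681639, coefficient = 2
x_3 = 0.8750, f(x_3) = 0.767544, coefficient = 2
x_4 = 1.0000, f(x_4) = 0.841471, coefficient = 2
x_5 = 1.1250, f(x_5) = 0.902268, coefficient = 2
x_6 = 1.2500, f(x_6) = 0.948985, coefficient = 2
x_7 = 1.3750, f(x_7) = 0.980893, coefficient = 2
x_8 = 1.5000, f(x_8) = 0.997495, coefficient = 1

I ≈ (0.125000/2) × 12.892712 = 0.805795
Exact value: 0.806845
Error: 0.001051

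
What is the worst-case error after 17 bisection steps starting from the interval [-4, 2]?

Bisection error bound: |error| ≤ (b-a)/2^n
|error| ≤ (2 - (-4))/2^17 = 6/2^17
|error| ≤ 0.0000457764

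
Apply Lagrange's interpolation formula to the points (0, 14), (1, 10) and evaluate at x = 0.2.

Lagrange interpolation formula:
P(x) = Σ yᵢ × Lᵢ(x)
where Lᵢ(x) = Π_{j≠i} (x - xⱼ)/(xᵢ - xⱼ)

L_0(0.2) = (0.2 - 1)/(0 - 1) = 0.800000
L_1(0.2) = (0.2 - 0)/(1 - 0) = 0.200000

P(0.2) = 14×L_0(0.2) + 10×L_1(0.2)
P(0.2) = 13.200000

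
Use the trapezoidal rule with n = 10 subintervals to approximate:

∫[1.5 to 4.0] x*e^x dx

f(x) = x*e^x
a = 1.5, b = 4.0, n = 10
h = (b - a)/n = 0.250000

Trapezoidal rule: (h/2)[f(x₀) + 2f(x₁) + 2f(x₂) + ... + f(xₙ)]

x_0 = 1.5000, f(x_0) = 6.722534, coefficient = 1
x_1 = 1.7500, f(x_1) = 10.070555, coefficient = 2
x_2 = 2.0000, f(x_2) = 14.778112, coefficient = 2
x_3 = 2.2500, f(x_3) = 21.347406, coefficient = 2
x_4 = 2.5000, f(x_4) = 30.456235, coefficient = 2
x_5 = 2.7500, f(x_5) = 43.017238, coefficient = 2
x_6 = 3.0000, f(x_6) = 60.256611, coefficient = 2
x_7 = 3.2500, f(x_7) = 83.818605, coefficient = 2
x_8 = 3.5000, f(x_8) = 115.904082, coefficient = 2
x_9 = 3.7500, f(x_9) = 159.454058, coefficient = 2
x_10 = 4.0000, f(x_10) = 218.392600, coefficient = 1

I ≈ (0.250000/2) × 1303.320934 = 162.915117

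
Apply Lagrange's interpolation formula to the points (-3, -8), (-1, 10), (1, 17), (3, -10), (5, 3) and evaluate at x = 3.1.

Lagrange interpolation formula:
P(x) = Σ yᵢ × Lᵢ(x)
where Lᵢ(x) = Π_{j≠i} (x - xⱼ)/(xᵢ - xⱼ)

L_0(3.1) = (3.1 - (-1))/(-3 - (-1)) × (3.1 - 1)/(-3 - 1) × (3.1 - 3)/(-3 - 3) × (3.1 - 5)/(-3 - 5) = -0.004260
L_1(3.1) = (3.1 - (-3))/(-1 - (-3)) × (3.1 - 1)/(-1 - 1) × (3.1 - 3)/(-1 - 3) × (3.1 - 5)/(-1 - 5) = 0.025353
L_2(3.1) = (3.1 - (-3))/(1 - (-3)) × (3.1 - (-1))/(1 - (-1)) × (3.1 - 3)/(1 - 3) × (3.1 - 5)/(1 - 5) = -0.074248
L_3(3.1) = (3.1 - (-3))/(3 - (-3)) × (3.1 - (-1))/(3 - (-1)) × (3.1 - 1)/(3 - 1) × (3.1 - 5)/(3 - 5) = 1.039478
L_4(3.1) = (3.1 - (-3))/(5 - (-3)) × (3.1 - (-1))/(5 - (-1)) × (3.1 - 1)/(5 - 1) × (3.1 - 3)/(5 - 3) = 0.013677

P(3.1) = (-8)×L_0(3.1) + 10×L_1(3.1) + 17×L_2(3.1) + (-10)×L_3(3.1) + 3×L_4(3.1)
P(3.1) = -11.328360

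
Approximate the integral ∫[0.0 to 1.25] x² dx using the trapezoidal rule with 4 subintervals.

f(x) = x²
a = 0.0, b = 1.25, n = 4
h = (b - a)/n = 0.312500

Trapezoidal rule: (h/2)[f(x₀) + 2f(x₁) + 2f(x₂) + ... + f(xₙ)]

x_0 = 0.0000, f(x_0) = 0.000000, coefficient = 1
x_1 = 0.3125, f(x_1) = 0.097656, coefficient = 2
x_2 = 0.6250, f(x_2) = 0.390625, coefficient = 2
x_3 = 0.9375, f(x_3) = 0.878906, coefficient = 2
x_4 = 1.2500, f(x_4) = 1.562500, coefficient = 1

I ≈ (0.312500/2) × 4.296875 = 0.671387
Exact value: 0.651042
Error: 0.020345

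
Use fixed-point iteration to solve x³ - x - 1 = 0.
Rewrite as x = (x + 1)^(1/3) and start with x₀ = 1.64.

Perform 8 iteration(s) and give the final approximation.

Equation: x³ - x - 1 = 0
Fixed-point form: x = (x + 1)^(1/3)
x₀ = 1.64

x_1 = g(1.640000) = 1.382085
x_2 = g(1.382085) = 1.335526
x_3 = g(1.335526) = 1.326768
x_4 = g(1.326768) = 1.325107
x_5 = g(1.325107) = 1.324792
x_6 = g(1.324792) = 1.324732
x_7 = g(1.324732) = 1.324721
x_8 = g(1.324721) = 1.324718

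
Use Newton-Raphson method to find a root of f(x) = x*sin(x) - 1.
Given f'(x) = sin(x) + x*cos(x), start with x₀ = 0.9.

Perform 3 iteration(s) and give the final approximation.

f(x) = x*sin(x) - 1
f'(x) = sin(x) + x*cos(x)
x₀ = 0.9

Newton-Raphson formula: x_{n+1} = x_n - f(x_n)/f'(x_n)

Iteration 1:
  f(0.900000) = -0.295006
  f'(0.900000) = 1.342776
  x_1 = 0.900000 - (-0.295006)/1.342776 = 1.119698
Iteration 2:
  f(1.119698) = 0.007694
  f'(1.119698) = 1.388106
  x_2 = 1.119698 - 0.007694/1.388106 = 1.114156
Iteration 3:
  f(1.114156) = -0.000002
  f'(1.114156) = 1.388810
  x_3 = 1.114156 - (-0.000002)/1.388810 = 1.114157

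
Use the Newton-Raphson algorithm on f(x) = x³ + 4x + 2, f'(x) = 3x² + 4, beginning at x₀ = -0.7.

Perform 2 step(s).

f(x) = x³ + 4x + 2
f'(x) = 3x² + 4
x₀ = -0.7

Newton-Raphson formula: x_{n+1} = x_n - f(x_n)/f'(x_n)

Iteration 1:
  f(-0.700000) = -1.143000
  f'(-0.700000) = 5.470000
  x_1 = -0.700000 - (-1.143000)/5.470000 = -0.491042
Iteration 2:
  f(-0.491042) = -0.082569
  f'(-0.491042) = 4.723367
  x_2 = -0.491042 - (-0.082569)/4.723367 = -0.473561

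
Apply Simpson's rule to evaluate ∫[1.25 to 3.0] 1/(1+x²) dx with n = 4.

f(x) = 1/(1+x²)
a = 1.25, b = 3.0, n = 4
h = (b - a)/n = 0.437500

Simpson's rule: (h/3)[f(x₀) + 4f(x₁) + 2f(x₂) + ... + f(xₙ)]

x_0 = 1.2500, f(x_0) = 0.390244, coefficient = 1
x_1 = 1.6875, f(x_1) = 0.259898, coefficient = 4
x_2 = 2.1250, f(x_2) = 0.181303, coefficient = 2
x_3 = 2.5625, f(x_3) = 0.132163, coefficient = 4
x_4 = 3.0000, f(x_4) = 0.100000, coefficient = 1

I ≈ (0.437500/3) × 2.421097 = 0.353077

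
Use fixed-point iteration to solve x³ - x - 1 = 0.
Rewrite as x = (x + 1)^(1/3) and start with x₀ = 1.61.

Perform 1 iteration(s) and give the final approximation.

Equation: x³ - x - 1 = 0
Fixed-point form: x = (x + 1)^(1/3)
x₀ = 1.61

x_1 = g(1.610000) = 1.376830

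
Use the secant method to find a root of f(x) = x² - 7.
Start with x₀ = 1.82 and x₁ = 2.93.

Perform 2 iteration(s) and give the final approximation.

f(x) = x² - 7
x₀ = 1.82, x₁ = 2.93

Secant formula: x_{n+1} = x_n - f(x_n)(x_n - x_{n-1})/(f(x_n) - f(x_{n-1}))

Iteration 1:
  f(1.820000) = -3.687600
  f(2.930000) = 1.584900
  x_2 = 2.930000 - 1.584900×(2.930000 - 1.820000)/(1.584900 - (-3.687600))
       = 2.596337
Iteration 2:
  f(2.930000) = 1.584900
  f(2.596337) = -0.259035
  x_3 = 2.596337 - (-0.259035)×(2.596337 - 2.930000)/(-0.259035 - 1.584900)
       = 2.643210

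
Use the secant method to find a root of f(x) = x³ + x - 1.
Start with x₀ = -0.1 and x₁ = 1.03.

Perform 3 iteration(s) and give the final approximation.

f(x) = x³ + x - 1
x₀ = -0.1, x₁ = 1.03

Secant formula: x_{n+1} = x_n - f(x_n)(x_n - x_{n-1})/(f(x_n) - f(x_{n-1}))

Iteration 1:
  f(-0.100000) = -1.101000
  f(1.030000) = 1.122727
  x_2 = 1.030000 - 1.122727×(1.030000 - (-0.100000))/(1.122727 - (-1.101000))
       = 0.459480
Iteration 2:
  f(1.030000) = 1.122727
  f(0.459480) = -0.443514
  x_3 = 0.459480 - (-0.443514)×(0.459480 - 1.030000)/(-0.443514 - 1.122727)
       = 0.621035
Iteration 3:
  f(0.459480) = -0.443514
  f(0.621035) = -0.139442
  x_4 = 0.621035 - (-0.139442)×(0.621035 - 0.459480)/(-0.139442 - (-0.443514))
       = 0.695121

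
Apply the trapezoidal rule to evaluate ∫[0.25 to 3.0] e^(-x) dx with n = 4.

f(x) = e^(-x)
a = 0.25, b = 3.0, n = 4
h = (b - a)/n = 0.687500

Trapezoidal rule: (h/2)[f(x₀) + 2f(x₁) + 2f(x₂) + ... + f(xₙ)]

x_0 = 0.2500, f(x_0) = 0.778801, coefficient = 1
x_1 = 0.9375, f(x_1) = 0.391606, coefficient = 2
x_2 = 1.6250, f(x_2) = 0.196912, coefficient = 2
x_3 = 2.3125, f(x_3) = 0.099013, coefficient = 2
x_4 = 3.0000, f(x_4) = 0.049787, coefficient = 1

I ≈ (0.687500/2) × 2.203649 = 0.757504
Exact value: 0.729014
Error: 0.028491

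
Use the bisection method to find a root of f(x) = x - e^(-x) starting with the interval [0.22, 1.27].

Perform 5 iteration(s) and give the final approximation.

f(x) = x - e^(-x)
Initial interval: [0.22, 1.27]

Iteration 1:
  c_1 = (0.220000 + 1.270000)/2 = 0.745000
  f(c_1) = f(0.745000) = 0.270266
  f(a) × f(c) < 0, new interval: [0.220000, 0.745000]
Iteration 2:
  c_2 = (0.220000 + 0.745000)/2 = 0.482500
  f(c_2) = f(0.482500) = -0.134738
  f(a) × f(c) ≥ 0, new interval: [0.482500, 0.745000]
Iteration 3:
  c_3 = (0.482500 + 0.745000)/2 = 0.613750
  f(c_3) = f(0.613750) = 0.072433
  f(a) × f(c) < 0, new interval: [0.482500, 0.613750]
Iteration 4:
  c_4 = (0.482500 + 0.613750)/2 = 0.548125
  f(c_4) = f(0.548125) = -0.029908
  f(a) × f(c) ≥ 0, new interval: [0.548125, 0.613750]
Iteration 5:
  c_5 = (0.548125 + 0.613750)/2 = 0.580937
  f(c_5) = f(0.580937) = 0.021564
  f(a) × f(c) < 0, new interval: [0.548125, 0.580937]

After 5 iteration(s), the approximation is c_5 = 0.580937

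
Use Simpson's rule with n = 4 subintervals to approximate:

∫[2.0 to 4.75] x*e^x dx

f(x) = x*e^x
a = 2.0, b = 4.75, n = 4
h = (b - a)/n = 0.687500

Simpson's rule: (h/3)[f(x₀) + 4f(x₁) + 2f(x₂) + ... + f(xₙ)]

x_0 = 2.0000, f(x_0) = 14.778112, coefficient = 1
x_1 = 2.6875, f(x_1) = 39.492524, coefficient = 4
x_2 = 3.3750, f(x_2) = 98.631958, coefficient = 2
x_3 = 4.0625, f(x_3) = 236.110177, coefficient = 4
x_4 = 4.7500, f(x_4) = 549.025352, coefficient = 1

I ≈ (0.687500/3) × 1863.478184 = 427.047084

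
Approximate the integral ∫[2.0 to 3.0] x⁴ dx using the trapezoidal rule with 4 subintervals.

f(x) = x⁴
a = 2.0, b = 3.0, n = 4
h = (b - a)/n = 0.250000

Trapezoidal rule: (h/2)[f(x₀) + 2f(x₁) + 2f(x₂) + ... + f(xₙ)]

x_0 = 2.0000, f(x_0) = 16.000000, coefficient = 1
x_1 = 2.2500, f(x_1) = 25.628906, coefficient = 2
x_2 = 2.5000, f(x_2) = 39.062500, coefficient = 2
x_3 = 2.7500, f(x_3) = 57.191406, coefficient = 2
x_4 = 3.0000, f(x_4) = 81.000000, coefficient = 1

I ≈ (0.250000/2) × 340.765625 = 42.595703
Exact value: 42.200000
Error: 0.395703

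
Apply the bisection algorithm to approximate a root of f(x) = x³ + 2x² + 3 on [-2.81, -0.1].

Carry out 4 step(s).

f(x) = x³ + 2x² + 3
Initial interval: [-2.81, -0.1]

Iteration 1:
  c_1 = (-2.810000 + (-0.100000))/2 = -1.455000
  f(c_1) = f(-1.455000) = 4.153779
  f(a) × f(c) < 0, new interval: [-2.810000, -1.455000]
Iteration 2:
  c_2 = (-2.810000 + (-1.455000))/2 = -2.132500
  f(c_2) = f(-2.132500) = 2.397449
  f(a) × f(c) < 0, new interval: [-2.810000, -2.132500]
Iteration 3:
  c_3 = (-2.810000 + (-2.132500))/2 = -2.471250
  f(c_3) = f(-2.471250) = 0.122040
  f(a) × f(c) < 0, new interval: [-2.810000, -2.471250]
Iteration 4:
  c_4 = (-2.810000 + (-2.471250))/2 = -2.640625
  f(c_4) = f(-2.640625) = -1.467014
  f(a) × f(c) ≥ 0, new interval: [-2.640625, -2.471250]

After 4 iteration(s), the approximation is c_4 = -2.640625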